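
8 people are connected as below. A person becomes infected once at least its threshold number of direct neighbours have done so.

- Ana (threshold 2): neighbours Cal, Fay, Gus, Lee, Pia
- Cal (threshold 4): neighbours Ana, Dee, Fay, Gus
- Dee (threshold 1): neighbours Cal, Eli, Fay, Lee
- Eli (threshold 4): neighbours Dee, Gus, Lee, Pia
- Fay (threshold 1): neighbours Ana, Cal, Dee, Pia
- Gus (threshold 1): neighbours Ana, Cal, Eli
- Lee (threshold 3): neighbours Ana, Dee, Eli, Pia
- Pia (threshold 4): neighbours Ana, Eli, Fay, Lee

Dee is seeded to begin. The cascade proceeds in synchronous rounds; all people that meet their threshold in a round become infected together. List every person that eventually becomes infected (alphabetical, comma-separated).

Dee, Fay

Round 1 — Dee becomes infected (initial).
Round 2 — checking thresholds:
  Cal: 1 of 4 neighbours < 4, below threshold.
  Eli: 1 of 4 neighbours < 4, below threshold.
  Fay: 1 of 4 neighbours ≥ 1, becomes infected.
  Lee: 1 of 4 neighbours < 3, below threshold.
Round 3 — no new infections; cascade stops.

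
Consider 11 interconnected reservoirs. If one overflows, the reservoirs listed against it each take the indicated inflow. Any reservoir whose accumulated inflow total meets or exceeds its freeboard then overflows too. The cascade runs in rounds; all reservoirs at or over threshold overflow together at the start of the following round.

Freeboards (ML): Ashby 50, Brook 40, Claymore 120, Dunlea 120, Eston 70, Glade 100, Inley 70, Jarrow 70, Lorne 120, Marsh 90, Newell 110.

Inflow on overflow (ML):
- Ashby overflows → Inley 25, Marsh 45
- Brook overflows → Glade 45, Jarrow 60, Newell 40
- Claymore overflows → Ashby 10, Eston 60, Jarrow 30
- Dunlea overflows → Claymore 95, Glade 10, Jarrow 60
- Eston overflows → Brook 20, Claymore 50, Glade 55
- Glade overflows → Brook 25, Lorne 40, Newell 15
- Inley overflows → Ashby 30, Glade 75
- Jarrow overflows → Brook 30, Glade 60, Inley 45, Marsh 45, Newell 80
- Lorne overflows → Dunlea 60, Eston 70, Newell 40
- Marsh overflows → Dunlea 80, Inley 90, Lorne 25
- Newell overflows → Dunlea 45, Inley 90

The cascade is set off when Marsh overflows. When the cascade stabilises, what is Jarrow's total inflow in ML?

Round 1 — Marsh overflows (initial).
  Dunlea: +80 → 80 < 120
  Inley: +90 → 90 ≥ 70
  Lorne: +25 → 25 < 120
Round 2 — Inley overflows.
  Ashby: +30 → 30 < 50
  Glade: +75 → 75 < 100
No further overflows.

0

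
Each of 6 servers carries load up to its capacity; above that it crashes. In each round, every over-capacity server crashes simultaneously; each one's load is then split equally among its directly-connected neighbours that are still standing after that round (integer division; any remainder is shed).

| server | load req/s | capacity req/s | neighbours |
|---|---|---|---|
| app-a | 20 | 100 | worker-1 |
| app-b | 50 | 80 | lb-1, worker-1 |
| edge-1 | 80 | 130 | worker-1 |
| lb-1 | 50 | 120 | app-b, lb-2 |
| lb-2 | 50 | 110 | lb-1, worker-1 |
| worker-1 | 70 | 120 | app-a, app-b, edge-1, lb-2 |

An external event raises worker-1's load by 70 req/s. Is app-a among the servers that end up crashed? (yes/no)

Round 1 — worker-1 at 140 > 120. worker-1 crashes.
  worker-1 sheds 140 req/s to app-a, app-b, edge-1, lb-2: 35 each.
    app-a: 20+35 = 55 ≤ 100
    app-b: 50+35 = 85 > 80
    edge-1: 80+35 = 115 ≤ 130
    lb-2: 50+35 = 85 ≤ 110
Round 2 — app-b crashes.
  app-b sheds 85 req/s to lb-1: 85 each.
    lb-1: 50+85 = 135 > 120
Round 3 — lb-1 crashes.
  lb-1 sheds 135 req/s to lb-2: 135 each.
    lb-2: 85+135 = 220 > 110
Round 4 — lb-2 crashes.
  lb-2 sheds 220 req/s: no online neighbours, lost.
No further crashes.

no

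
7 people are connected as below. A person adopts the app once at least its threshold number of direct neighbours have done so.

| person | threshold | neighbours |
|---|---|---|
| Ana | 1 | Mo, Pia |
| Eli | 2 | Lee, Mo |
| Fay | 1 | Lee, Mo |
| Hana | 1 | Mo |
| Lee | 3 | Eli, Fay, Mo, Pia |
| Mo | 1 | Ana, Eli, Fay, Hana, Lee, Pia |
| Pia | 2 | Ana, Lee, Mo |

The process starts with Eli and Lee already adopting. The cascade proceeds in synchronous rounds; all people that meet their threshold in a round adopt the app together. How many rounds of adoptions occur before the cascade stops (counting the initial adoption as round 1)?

Round 1 — Eli, Lee adopt the app (initial).
Round 2 — checking thresholds:
  Fay: 1 of 2 neighbours ≥ 1, adopts the app.
  Mo: 2 of 6 neighbours ≥ 1, adopts the app.
  Pia: 1 of 3 neighbours < 2, not yet.
Round 3 — checking thresholds:
  Ana: 1 of 2 neighbours ≥ 1, adopts the app.
  Hana: 1 of 1 neighbours ≥ 1, adopts the app.
  Pia: 2 of 3 neighbours ≥ 2, adopts the app.
Round 4 — no new adoptions; cascade stops.

3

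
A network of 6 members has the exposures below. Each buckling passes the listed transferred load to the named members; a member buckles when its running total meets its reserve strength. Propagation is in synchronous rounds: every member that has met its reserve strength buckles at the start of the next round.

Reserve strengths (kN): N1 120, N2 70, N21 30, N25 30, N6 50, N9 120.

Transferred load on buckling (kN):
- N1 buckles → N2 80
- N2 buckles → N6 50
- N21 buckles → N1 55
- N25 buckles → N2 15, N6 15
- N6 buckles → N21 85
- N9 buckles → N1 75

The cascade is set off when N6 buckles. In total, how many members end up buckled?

Round 1 — N6 buckles (initial).
  N21: +85 → 85 ≥ 30
Round 2 — N21 buckles.
  N1: +55 → 55 < 120
No further bucklings.

2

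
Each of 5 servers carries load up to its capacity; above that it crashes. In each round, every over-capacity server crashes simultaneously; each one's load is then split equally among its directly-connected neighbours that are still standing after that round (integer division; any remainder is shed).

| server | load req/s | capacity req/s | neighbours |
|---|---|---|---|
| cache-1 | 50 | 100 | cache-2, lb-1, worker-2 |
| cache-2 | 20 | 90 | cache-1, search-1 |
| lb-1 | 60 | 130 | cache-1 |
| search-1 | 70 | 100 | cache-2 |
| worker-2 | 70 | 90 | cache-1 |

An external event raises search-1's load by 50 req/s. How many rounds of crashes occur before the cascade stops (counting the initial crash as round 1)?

4

Round 1 — search-1 at 120 > 100. search-1 crashes.
  search-1 sheds 120 req/s to cache-2: 120 each.
    cache-2: 20+120 = 140 > 90
Round 2 — cache-2 crashes.
  cache-2 sheds 140 req/s to cache-1: 140 each.
    cache-1: 50+140 = 190 > 100
Round 3 — cache-1 crashes.
  cache-1 sheds 190 req/s to lb-1, worker-2: 95 each.
    lb-1: 60+95 = 155 > 130
    worker-2: 70+95 = 165 > 90
Round 4 — lb-1, worker-2 crash.
  lb-1 sheds 155 req/s: no online neighbours, lost.
  worker-2 sheds 165 req/s: no online neighbours, lost.
No further crashes.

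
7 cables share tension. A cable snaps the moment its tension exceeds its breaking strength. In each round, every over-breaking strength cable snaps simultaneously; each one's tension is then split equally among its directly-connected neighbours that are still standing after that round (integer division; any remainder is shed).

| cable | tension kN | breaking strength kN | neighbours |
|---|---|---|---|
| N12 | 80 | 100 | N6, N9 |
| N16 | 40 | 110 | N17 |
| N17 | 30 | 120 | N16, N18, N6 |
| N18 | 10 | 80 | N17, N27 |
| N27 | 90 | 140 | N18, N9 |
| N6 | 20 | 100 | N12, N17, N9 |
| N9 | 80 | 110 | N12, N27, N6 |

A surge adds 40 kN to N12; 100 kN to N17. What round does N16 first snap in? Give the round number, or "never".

never

Round 1 — N12 at 120 > 100; N17 at 130 > 120. N12, N17 snap.
  N12 sheds 120 kN to N6, N9: 60 each.
    N6: 20+60 = 80 ≤ 100
    N9: 80+60 = 140 > 110
  N17 sheds 130 kN to N16, N18, N6: 43 each (1 lost).
    N16: 40+43 = 83 ≤ 110
    N18: 10+43 = 53 ≤ 80
    N6: 80+43 = 123 > 100
Round 2 — N6, N9 snap.
  N6 sheds 123 kN: no online neighbours, lost.
  N9 sheds 140 kN to N27: 140 each.
    N27: 90+140 = 230 > 140
Round 3 — N27 snaps.
  N27 sheds 230 kN to N18: 230 each.
    N18: 53+230 = 283 > 80
Round 4 — N18 snaps.
  N18 sheds 283 kN: no online neighbours, lost.
No further breaks.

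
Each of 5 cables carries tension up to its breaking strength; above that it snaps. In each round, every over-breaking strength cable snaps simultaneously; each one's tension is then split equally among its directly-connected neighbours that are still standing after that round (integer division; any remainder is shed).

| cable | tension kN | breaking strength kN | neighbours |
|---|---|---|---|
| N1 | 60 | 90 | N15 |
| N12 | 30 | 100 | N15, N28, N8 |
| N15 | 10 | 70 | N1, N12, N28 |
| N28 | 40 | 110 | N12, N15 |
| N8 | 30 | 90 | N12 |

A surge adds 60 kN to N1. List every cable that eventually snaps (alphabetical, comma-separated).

N1, N15

Round 1 — N1 at 120 > 90. N1 snaps.
  N1 sheds 120 kN to N15: 120 each.
    N15: 10+120 = 130 > 70
Round 2 — N15 snaps.
  N15 sheds 130 kN to N12, N28: 65 each.
    N12: 30+65 = 95 ≤ 100
    N28: 40+65 = 105 ≤ 110
No further breaks.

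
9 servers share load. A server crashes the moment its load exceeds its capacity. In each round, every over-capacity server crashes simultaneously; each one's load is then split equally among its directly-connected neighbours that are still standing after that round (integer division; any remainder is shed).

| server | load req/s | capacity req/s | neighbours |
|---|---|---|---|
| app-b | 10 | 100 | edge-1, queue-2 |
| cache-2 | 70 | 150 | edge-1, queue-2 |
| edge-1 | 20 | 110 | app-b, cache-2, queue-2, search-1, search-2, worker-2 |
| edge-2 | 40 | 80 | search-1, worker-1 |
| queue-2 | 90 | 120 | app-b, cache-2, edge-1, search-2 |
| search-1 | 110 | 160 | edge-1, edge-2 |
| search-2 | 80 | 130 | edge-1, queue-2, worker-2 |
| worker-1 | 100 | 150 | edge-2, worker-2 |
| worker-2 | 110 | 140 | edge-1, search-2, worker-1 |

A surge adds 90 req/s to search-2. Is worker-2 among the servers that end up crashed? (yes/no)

Round 1 — search-2 at 170 > 130. search-2 crashes.
  search-2 sheds 170 req/s to edge-1, queue-2, worker-2: 56 each (2 lost).
    edge-1: 20+56 = 76 ≤ 110
    queue-2: 90+56 = 146 > 120
    worker-2: 110+56 = 166 > 140
Round 2 — queue-2, worker-2 crash.
  queue-2 sheds 146 req/s to app-b, cache-2, edge-1: 48 each (2 lost).
    app-b: 10+48 = 58 ≤ 100
    cache-2: 70+48 = 118 ≤ 150
    edge-1: 76+48 = 124 > 110
  worker-2 sheds 166 req/s to edge-1, worker-1: 83 each.
    edge-1: 124+83 = 207 > 110
    worker-1: 100+83 = 183 > 150
Round 3 — edge-1, worker-1 crash.
  edge-1 sheds 207 req/s to app-b, cache-2, search-1: 69 each.
    app-b: 58+69 = 127 > 100
    cache-2: 118+69 = 187 > 150
    search-1: 110+69 = 179 > 160
  worker-1 sheds 183 req/s to edge-2: 183 each.
    edge-2: 40+183 = 223 > 80
Round 4 — app-b, cache-2, edge-2, search-1 crash.
  app-b sheds 127 req/s: no online neighbours, lost.
  cache-2 sheds 187 req/s: no online neighbours, lost.
  edge-2 sheds 223 req/s: no online neighbours, lost.
  search-1 sheds 179 req/s: no online neighbours, lost.
No further crashes.

yes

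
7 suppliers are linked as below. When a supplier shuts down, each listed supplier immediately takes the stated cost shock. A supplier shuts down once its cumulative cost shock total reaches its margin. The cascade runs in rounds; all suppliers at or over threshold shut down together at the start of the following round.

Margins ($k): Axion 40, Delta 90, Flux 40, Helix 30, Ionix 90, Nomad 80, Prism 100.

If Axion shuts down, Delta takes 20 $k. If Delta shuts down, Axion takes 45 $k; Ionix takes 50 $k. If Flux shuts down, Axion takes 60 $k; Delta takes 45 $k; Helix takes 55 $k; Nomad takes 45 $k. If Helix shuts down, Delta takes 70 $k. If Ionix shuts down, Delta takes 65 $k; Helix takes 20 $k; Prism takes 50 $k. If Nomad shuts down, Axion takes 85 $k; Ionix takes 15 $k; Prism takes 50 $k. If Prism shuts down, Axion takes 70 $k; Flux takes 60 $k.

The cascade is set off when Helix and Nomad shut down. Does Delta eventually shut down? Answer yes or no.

yes

Round 1 — Helix, Nomad shut down (initial).
  Axion: +85 → 85 ≥ 40
  Delta: +70 → 70 < 90
  Ionix: +15 → 15 < 90
  Prism: +50 → 50 < 100
Round 2 — Axion shuts down.
  Delta: +20 → 90 ≥ 90
Round 3 — Delta shuts down.
  Ionix: +50 → 65 < 90
No further shutdowns.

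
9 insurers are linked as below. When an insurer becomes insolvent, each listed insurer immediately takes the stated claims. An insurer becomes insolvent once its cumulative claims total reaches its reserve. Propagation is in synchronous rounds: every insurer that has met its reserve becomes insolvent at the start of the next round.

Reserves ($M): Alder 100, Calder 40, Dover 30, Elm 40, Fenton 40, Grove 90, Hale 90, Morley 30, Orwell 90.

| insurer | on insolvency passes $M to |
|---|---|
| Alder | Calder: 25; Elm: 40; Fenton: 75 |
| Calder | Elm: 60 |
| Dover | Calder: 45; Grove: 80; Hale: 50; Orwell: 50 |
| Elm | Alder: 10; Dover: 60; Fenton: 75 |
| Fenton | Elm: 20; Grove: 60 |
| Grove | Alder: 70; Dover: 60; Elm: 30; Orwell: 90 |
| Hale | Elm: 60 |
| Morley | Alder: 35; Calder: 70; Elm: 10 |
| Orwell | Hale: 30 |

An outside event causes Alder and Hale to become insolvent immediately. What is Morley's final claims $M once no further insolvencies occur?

Round 1 — Alder, Hale become insolvent (initial).
  Calder: +25 → 25 < 40
  Elm: +40+60 → 100 ≥ 40
  Fenton: +75 → 75 ≥ 40
Round 2 — Elm, Fenton become insolvent.
  Dover: +60 → 60 ≥ 30
  Grove: +60 → 60 < 90
Round 3 — Dover becomes insolvent.
  Calder: +45 → 70 ≥ 40
  Grove: +80 → 140 ≥ 90
  Orwell: +50 → 50 < 90
Round 4 — Calder, Grove become insolvent.
  Orwell: +90 → 140 ≥ 90
Round 5 — Orwell becomes insolvent.
No further insolvencies.

0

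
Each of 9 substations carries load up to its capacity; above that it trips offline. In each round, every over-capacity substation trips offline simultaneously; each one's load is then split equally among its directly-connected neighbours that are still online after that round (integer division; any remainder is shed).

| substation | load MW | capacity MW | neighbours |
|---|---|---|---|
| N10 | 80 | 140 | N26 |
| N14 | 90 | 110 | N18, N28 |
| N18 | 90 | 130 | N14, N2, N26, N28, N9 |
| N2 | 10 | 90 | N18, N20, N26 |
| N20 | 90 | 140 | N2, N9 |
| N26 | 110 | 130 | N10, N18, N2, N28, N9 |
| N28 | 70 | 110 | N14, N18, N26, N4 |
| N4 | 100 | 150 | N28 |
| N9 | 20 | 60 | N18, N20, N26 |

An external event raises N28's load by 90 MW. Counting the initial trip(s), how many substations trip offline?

7

Round 1 — N28 at 160 > 110. N28 trips offline.
  N28 sheds 160 MW to N14, N18, N26, N4: 40 each.
    N14: 90+40 = 130 > 110
    N18: 90+40 = 130 ≤ 130
    N26: 110+40 = 150 > 130
    N4: 100+40 = 140 ≤ 150
Round 2 — N14, N26 trip offline.
  N14 sheds 130 MW to N18: 130 each.
    N18: 130+130 = 260 > 130
  N26 sheds 150 MW to N10, N18, N2, N9: 37 each (2 lost).
    N10: 80+37 = 117 ≤ 140
    N18: 260+37 = 297 > 130
    N2: 10+37 = 47 ≤ 90
    N9: 20+37 = 57 ≤ 60
Round 3 — N18 trips offline.
  N18 sheds 297 MW to N2, N9: 148 each (1 lost).
    N2: 47+148 = 195 > 90
    N9: 57+148 = 205 > 60
Round 4 — N2, N9 trip offline.
  N2 sheds 195 MW to N20: 195 each.
    N20: 90+195 = 285 > 140
  N9 sheds 205 MW to N20: 205 each.
    N20: 285+205 = 490 > 140
Round 5 — N20 trips offline.
  N20 sheds 490 MW: no online neighbours, lost.
No further trips.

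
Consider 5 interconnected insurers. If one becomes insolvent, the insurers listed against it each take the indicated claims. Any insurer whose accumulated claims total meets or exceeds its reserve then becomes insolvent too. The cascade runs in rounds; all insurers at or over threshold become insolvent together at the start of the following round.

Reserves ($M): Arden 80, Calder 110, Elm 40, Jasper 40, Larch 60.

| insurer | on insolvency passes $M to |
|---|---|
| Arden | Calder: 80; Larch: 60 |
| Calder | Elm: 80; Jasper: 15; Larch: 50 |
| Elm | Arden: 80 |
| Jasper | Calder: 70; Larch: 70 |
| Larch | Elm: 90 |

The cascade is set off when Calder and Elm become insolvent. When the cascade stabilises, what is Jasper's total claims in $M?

Round 1 — Calder, Elm become insolvent (initial).
  Arden: +80 → 80 ≥ 80
  Jasper: +15 → 15 < 40
  Larch: +50 → 50 < 60
Round 2 — Arden becomes insolvent.
  Larch: +60 → 110 ≥ 60
Round 3 — Larch becomes insolvent.
No further insolvencies.

15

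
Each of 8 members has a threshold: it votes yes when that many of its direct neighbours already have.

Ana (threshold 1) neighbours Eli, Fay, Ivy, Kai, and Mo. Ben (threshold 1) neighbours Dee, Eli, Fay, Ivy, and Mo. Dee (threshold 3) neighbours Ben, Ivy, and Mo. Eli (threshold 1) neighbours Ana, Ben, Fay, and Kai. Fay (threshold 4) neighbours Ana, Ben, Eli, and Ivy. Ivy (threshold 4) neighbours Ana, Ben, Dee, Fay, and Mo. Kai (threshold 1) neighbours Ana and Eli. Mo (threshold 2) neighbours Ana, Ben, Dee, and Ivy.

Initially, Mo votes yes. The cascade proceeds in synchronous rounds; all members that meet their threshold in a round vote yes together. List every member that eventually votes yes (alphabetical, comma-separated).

Round 1 — Mo votes yes (initial).
Round 2 — checking thresholds:
  Ana: 1 of 5 neighbours ≥ 1, votes yes.
  Ben: 1 of 5 neighbours ≥ 1, votes yes.
  Dee: 1 of 3 neighbours < 3, not yet.
  Ivy: 1 of 5 neighbours < 4, not yet.
Round 3 — checking thresholds:
  Dee: 2 of 3 neighbours < 3, not yet.
  Eli: 2 of 4 neighbours ≥ 1, votes yes.
  Fay: 2 of 4 neighbours < 4, not yet.
  Ivy: 3 of 5 neighbours < 4, not yet.
  Kai: 1 of 2 neighbours ≥ 1, votes yes.
Round 4 — no new yes votes; cascade stops.

Ana, Ben, Eli, Kai, Mo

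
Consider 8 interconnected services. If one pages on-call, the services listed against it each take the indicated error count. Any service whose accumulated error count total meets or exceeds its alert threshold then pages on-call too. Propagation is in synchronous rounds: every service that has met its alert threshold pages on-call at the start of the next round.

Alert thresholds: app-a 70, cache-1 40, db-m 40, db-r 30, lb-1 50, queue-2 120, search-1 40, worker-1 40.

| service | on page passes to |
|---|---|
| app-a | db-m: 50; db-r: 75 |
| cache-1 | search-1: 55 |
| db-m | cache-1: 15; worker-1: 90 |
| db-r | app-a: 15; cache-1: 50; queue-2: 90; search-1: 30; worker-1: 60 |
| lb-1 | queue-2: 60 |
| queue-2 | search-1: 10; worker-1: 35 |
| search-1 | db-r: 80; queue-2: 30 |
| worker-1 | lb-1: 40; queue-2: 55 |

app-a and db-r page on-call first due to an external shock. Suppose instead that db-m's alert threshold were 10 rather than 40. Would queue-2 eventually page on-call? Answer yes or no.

yes

With db-m's alert threshold at 10:
Round 1 — app-a, db-r page on-call (initial).
  cache-1: +50 → 50 ≥ 40
  db-m: +50 → 50 ≥ 10
  queue-2: +90 → 90 < 120
  search-1: +30 → 30 < 40
  worker-1: +60 → 60 ≥ 40
Round 2 — cache-1, db-m, worker-1 page on-call.
  lb-1: +40 → 40 < 50
  queue-2: +55 → 145 ≥ 120
  search-1: +55 → 85 ≥ 40
Round 3 — queue-2, search-1 page on-call.
No further pages.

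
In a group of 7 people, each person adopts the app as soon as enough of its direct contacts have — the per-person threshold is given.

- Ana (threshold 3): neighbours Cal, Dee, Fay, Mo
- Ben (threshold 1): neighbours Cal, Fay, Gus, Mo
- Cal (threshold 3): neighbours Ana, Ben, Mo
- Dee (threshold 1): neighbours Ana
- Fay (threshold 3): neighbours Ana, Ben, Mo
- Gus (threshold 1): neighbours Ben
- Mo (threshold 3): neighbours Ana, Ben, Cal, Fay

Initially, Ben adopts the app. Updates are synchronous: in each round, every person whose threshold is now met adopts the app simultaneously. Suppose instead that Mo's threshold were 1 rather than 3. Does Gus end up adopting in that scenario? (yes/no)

With Mo's threshold at 1:
Round 1 — Ben adopts the app (initial).
Round 2 — checking thresholds:
  Cal: 1 of 3 neighbours < 3, not yet.
  Fay: 1 of 3 neighbours < 3, not yet.
  Gus: 1 of 1 neighbours ≥ 1, adopts the app.
  Mo: 1 of 4 neighbours ≥ 1, adopts the app.
Round 3 — no new adoptions; cascade stops.

yes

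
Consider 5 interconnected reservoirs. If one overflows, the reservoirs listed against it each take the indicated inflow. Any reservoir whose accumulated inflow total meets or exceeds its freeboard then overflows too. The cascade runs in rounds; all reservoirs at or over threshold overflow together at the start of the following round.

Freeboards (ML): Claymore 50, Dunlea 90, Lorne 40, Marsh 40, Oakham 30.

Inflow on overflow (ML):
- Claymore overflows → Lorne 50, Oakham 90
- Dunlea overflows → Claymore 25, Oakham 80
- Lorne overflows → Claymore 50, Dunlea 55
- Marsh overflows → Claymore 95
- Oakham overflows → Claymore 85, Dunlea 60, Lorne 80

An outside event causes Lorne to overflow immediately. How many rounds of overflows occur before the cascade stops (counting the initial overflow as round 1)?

4

Round 1 — Lorne overflows (initial).
  Claymore: +50 → 50 ≥ 50
  Dunlea: +55 → 55 < 90
Round 2 — Claymore overflows.
  Oakham: +90 → 90 ≥ 30
Round 3 — Oakham overflows.
  Dunlea: +60 → 115 ≥ 90
Round 4 — Dunlea overflows.
No further overflows.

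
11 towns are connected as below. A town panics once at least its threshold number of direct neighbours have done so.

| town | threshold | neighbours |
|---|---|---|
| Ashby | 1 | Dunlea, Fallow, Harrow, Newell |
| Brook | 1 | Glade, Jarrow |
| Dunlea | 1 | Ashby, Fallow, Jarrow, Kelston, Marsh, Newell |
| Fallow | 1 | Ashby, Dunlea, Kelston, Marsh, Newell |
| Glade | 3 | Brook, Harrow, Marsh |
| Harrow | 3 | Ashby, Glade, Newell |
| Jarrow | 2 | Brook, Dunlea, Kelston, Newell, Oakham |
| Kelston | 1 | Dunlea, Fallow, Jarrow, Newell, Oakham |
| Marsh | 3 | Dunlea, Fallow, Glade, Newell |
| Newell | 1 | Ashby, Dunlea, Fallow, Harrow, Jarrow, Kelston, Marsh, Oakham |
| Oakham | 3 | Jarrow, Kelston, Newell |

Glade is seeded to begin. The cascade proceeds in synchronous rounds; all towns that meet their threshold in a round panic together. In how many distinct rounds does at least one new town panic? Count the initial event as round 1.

2

Round 1 — Glade panics (initial).
Round 2 — checking thresholds:
  Brook: 1 of 2 neighbours ≥ 1, panics.
  Harrow: 1 of 3 neighbours < 3, below threshold.
  Marsh: 1 of 4 neighbours < 3, below threshold.
Round 3 — no new panics; cascade stops.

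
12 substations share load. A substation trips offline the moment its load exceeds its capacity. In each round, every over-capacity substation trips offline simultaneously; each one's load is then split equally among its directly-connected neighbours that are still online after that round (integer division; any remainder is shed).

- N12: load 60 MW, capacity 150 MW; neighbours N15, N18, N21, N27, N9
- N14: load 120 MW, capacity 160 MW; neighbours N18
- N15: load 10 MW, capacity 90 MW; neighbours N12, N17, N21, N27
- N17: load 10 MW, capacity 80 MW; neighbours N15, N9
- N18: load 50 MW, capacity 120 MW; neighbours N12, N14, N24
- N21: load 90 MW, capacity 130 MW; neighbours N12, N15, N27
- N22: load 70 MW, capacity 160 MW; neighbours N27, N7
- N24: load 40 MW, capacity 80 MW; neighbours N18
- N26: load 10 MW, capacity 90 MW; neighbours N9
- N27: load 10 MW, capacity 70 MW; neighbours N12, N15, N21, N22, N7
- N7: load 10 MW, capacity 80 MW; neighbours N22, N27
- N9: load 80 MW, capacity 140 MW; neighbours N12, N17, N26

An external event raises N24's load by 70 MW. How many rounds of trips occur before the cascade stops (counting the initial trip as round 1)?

3

Round 1 — N24 at 110 > 80. N24 trips offline.
  N24 sheds 110 MW to N18: 110 each.
    N18: 50+110 = 160 > 120
Round 2 — N18 trips offline.
  N18 sheds 160 MW to N12, N14: 80 each.
    N12: 60+80 = 140 ≤ 150
    N14: 120+80 = 200 > 160
Round 3 — N14 trips offline.
  N14 sheds 200 MW: no online neighbours, lost.
No further trips.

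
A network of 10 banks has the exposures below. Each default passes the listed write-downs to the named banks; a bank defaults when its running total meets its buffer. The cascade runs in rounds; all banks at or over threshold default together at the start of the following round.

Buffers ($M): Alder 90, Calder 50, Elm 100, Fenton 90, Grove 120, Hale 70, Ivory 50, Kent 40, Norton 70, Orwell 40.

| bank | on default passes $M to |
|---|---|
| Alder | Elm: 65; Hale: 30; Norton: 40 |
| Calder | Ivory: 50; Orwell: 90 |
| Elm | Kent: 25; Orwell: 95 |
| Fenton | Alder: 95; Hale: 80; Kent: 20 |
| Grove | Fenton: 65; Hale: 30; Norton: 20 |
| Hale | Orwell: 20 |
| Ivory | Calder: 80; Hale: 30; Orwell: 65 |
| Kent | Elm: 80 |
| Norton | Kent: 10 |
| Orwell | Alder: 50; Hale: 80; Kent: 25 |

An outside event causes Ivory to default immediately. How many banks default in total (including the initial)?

4

Round 1 — Ivory defaults (initial).
  Calder: +80 → 80 ≥ 50
  Hale: +30 → 30 < 70
  Orwell: +65 → 65 ≥ 40
Round 2 — Calder, Orwell default.
  Alder: +50 → 50 < 90
  Hale: +80 → 110 ≥ 70
  Kent: +25 → 25 < 40
Round 3 — Hale defaults.
No further defaults.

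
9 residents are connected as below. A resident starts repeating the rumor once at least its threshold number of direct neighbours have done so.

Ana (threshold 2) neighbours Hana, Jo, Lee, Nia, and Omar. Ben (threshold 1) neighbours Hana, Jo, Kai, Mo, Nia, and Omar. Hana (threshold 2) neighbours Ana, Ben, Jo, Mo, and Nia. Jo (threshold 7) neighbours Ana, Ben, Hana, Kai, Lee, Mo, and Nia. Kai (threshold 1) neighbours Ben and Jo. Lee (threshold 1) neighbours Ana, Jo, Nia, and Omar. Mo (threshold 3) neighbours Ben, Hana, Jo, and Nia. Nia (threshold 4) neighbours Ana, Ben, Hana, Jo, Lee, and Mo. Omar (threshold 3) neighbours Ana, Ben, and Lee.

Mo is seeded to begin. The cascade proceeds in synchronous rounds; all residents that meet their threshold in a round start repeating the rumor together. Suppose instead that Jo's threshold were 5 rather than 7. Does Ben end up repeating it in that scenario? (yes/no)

yes

With Jo's threshold at 5:
Round 1 — Mo starts repeating the rumor (initial).
Round 2 — checking thresholds:
  Ben: 1 of 6 neighbours ≥ 1, starts repeating the rumor.
  Hana: 1 of 5 neighbours < 2, below threshold.
  Jo: 1 of 7 neighbours < 5, below threshold.
  Nia: 1 of 6 neighbours < 4, below threshold.
Round 3 — checking thresholds:
  Hana: 2 of 5 neighbours ≥ 2, starts repeating the rumor.
  Jo: 2 of 7 neighbours < 5, below threshold.
  Kai: 1 of 2 neighbours ≥ 1, starts repeating the rumor.
  Nia: 2 of 6 neighbours < 4, below threshold.
  Omar: 1 of 3 neighbours < 3, below threshold.
Round 4 — no new spreads; cascade stops.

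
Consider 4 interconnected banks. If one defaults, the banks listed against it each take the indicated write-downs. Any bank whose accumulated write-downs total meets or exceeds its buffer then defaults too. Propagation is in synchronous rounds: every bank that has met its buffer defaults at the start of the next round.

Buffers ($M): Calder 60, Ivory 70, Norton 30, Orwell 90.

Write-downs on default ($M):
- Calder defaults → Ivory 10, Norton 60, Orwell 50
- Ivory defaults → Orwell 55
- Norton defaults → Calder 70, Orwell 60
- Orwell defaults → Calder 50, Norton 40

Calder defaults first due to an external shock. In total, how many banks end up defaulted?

3

Round 1 — Calder defaults (initial).
  Ivory: +10 → 10 < 70
  Norton: +60 → 60 ≥ 30
  Orwell: +50 → 50 < 90
Round 2 — Norton defaults.
  Orwell: +60 → 110 ≥ 90
Round 3 — Orwell defaults.
No further defaults.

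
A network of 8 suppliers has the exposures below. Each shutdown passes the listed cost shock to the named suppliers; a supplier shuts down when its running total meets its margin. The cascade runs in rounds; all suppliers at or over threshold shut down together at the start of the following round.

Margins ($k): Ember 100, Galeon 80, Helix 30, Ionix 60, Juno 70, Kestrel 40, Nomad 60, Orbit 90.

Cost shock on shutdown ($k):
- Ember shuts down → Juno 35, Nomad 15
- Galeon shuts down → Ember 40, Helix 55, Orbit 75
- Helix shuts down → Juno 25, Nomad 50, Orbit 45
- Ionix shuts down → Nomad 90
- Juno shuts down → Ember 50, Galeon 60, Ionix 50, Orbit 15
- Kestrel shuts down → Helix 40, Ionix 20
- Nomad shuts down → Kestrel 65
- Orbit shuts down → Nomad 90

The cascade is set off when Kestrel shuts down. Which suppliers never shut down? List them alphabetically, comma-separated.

Round 1 — Kestrel shuts down (initial).
  Helix: +40 → 40 ≥ 30
  Ionix: +20 → 20 < 60
Round 2 — Helix shuts down.
  Juno: +25 → 25 < 70
  Nomad: +50 → 50 < 60
  Orbit: +45 → 45 < 90
No further shutdowns.

Ember, Galeon, Ionix, Juno, Nomad, Orbit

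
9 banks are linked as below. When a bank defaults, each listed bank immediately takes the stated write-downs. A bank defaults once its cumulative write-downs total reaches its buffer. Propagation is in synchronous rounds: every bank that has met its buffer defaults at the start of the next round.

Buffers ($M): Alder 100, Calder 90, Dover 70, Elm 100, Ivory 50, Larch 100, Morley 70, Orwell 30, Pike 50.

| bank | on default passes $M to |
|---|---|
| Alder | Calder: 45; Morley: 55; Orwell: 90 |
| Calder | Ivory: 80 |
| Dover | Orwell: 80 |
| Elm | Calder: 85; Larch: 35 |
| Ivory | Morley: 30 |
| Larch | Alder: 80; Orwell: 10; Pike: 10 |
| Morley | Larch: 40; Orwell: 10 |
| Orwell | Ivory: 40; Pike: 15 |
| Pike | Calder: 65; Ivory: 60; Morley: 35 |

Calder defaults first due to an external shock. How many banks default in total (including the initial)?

Round 1 — Calder defaults (initial).
  Ivory: +80 → 80 ≥ 50
Round 2 — Ivory defaults.
  Morley: +30 → 30 < 70
No further defaults.

2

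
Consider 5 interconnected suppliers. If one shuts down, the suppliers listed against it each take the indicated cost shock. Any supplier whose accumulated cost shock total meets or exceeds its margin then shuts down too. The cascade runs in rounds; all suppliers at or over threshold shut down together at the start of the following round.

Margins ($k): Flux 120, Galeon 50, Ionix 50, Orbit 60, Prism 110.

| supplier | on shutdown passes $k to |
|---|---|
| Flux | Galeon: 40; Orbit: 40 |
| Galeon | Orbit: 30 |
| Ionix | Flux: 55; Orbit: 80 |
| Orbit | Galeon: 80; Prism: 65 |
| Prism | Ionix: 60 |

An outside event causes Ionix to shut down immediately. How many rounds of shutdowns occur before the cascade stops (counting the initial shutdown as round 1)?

3

Round 1 — Ionix shuts down (initial).
  Flux: +55 → 55 < 120
  Orbit: +80 → 80 ≥ 60
Round 2 — Orbit shuts down.
  Galeon: +80 → 80 ≥ 50
  Prism: +65 → 65 < 110
Round 3 — Galeon shuts down.
No further shutdowns.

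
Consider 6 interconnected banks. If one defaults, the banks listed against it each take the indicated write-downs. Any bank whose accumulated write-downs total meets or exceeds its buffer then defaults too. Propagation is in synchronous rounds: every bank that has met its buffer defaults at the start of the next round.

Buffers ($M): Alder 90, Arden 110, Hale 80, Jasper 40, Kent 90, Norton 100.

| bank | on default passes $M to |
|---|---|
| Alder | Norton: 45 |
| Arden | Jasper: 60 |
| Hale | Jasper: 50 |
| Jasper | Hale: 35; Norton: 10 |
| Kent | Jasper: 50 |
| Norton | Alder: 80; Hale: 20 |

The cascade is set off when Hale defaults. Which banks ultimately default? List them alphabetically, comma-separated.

Hale, Jasper

Round 1 — Hale defaults (initial).
  Jasper: +50 → 50 ≥ 40
Round 2 — Jasper defaults.
  Norton: +10 → 10 < 100
No further defaults.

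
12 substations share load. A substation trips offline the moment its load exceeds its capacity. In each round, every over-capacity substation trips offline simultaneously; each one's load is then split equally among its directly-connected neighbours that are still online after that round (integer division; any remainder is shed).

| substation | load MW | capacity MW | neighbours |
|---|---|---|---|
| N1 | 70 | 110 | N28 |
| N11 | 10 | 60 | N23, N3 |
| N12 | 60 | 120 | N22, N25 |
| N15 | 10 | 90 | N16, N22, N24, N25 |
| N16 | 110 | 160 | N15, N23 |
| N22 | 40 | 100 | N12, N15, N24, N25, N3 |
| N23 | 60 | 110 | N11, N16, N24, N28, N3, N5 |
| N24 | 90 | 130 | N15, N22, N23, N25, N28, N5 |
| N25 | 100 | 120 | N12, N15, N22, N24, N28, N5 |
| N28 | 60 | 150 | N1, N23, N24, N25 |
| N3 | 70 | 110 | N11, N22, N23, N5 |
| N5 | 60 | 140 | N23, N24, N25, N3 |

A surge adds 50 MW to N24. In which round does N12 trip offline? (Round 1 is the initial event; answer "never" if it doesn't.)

Round 1 — N24 at 140 > 130. N24 trips offline.
  N24 sheds 140 MW to N15, N22, N23, N25, N28, N5: 23 each (2 lost).
    N15: 10+23 = 33 ≤ 90
    N22: 40+23 = 63 ≤ 100
    N23: 60+23 = 83 ≤ 110
    N25: 100+23 = 123 > 120
    N28: 60+23 = 83 ≤ 150
    N5: 60+23 = 83 ≤ 140
Round 2 — N25 trips offline.
  N25 sheds 123 MW to N12, N15, N22, N28, N5: 24 each (3 lost).
    N12: 60+24 = 84 ≤ 120
    N15: 33+24 = 57 ≤ 90
    N22: 63+24 = 87 ≤ 100
    N28: 83+24 = 107 ≤ 150
    N5: 83+24 = 107 ≤ 140
No further trips.

never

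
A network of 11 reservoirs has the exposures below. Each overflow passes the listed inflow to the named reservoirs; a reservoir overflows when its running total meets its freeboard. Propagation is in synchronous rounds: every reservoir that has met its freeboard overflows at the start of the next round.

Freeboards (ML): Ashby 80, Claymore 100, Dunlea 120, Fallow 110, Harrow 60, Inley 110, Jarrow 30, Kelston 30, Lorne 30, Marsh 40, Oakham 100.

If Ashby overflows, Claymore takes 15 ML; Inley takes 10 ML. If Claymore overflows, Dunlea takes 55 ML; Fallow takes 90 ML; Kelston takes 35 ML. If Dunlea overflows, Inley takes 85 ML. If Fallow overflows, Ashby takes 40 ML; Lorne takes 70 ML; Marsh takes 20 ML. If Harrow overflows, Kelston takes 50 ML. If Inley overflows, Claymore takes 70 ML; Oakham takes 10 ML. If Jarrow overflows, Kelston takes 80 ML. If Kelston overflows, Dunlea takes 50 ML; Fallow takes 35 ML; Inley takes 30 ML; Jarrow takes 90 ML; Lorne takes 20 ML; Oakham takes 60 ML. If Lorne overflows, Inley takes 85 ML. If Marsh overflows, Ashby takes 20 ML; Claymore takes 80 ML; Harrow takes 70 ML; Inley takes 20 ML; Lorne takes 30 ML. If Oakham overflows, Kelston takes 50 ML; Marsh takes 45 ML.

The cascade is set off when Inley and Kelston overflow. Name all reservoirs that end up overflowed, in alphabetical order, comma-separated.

Round 1 — Inley, Kelston overflow (initial).
  Claymore: +70 → 70 < 100
  Dunlea: +50 → 50 < 120
  Fallow: +35 → 35 < 110
  Jarrow: +90 → 90 ≥ 30
  Lorne: +20 → 20 < 30
  Oakham: +10+60 → 70 < 100
Round 2 — Jarrow overflows.
No further overflows.

Inley, Jarrow, Kelston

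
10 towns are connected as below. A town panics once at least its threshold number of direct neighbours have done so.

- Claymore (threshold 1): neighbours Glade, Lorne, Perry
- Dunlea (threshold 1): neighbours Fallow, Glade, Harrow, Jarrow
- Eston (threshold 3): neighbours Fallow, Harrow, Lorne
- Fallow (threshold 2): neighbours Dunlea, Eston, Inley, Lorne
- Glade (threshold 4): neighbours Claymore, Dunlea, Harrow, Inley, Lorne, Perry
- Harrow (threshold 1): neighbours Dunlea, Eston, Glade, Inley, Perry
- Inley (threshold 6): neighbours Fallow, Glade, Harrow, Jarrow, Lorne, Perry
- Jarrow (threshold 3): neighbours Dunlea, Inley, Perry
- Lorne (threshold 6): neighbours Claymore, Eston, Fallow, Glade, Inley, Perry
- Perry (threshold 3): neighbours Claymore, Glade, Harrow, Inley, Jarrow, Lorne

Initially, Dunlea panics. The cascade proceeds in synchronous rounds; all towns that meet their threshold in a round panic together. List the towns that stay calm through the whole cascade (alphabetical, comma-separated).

Round 1 — Dunlea panics (initial).
Round 2 — checking thresholds:
  Fallow: 1 of 4 neighbours < 2, not yet.
  Glade: 1 of 6 neighbours < 4, not yet.
  Harrow: 1 of 5 neighbours ≥ 1, panics.
  Jarrow: 1 of 3 neighbours < 3, not yet.
Round 3 — no new panics; cascade stops.

Claymore, Eston, Fallow, Glade, Inley, Jarrow, Lorne, Perry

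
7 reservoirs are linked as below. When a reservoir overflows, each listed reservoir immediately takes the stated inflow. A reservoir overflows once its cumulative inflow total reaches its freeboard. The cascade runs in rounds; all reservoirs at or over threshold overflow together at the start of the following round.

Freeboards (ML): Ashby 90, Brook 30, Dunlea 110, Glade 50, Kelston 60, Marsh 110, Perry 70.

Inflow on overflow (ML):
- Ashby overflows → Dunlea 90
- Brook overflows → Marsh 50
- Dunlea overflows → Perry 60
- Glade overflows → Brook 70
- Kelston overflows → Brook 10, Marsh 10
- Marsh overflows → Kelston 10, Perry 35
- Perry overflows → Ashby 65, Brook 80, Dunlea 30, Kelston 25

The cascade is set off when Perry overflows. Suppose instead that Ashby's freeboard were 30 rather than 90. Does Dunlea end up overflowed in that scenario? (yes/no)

yes

With Ashby's freeboard at 30:
Round 1 — Perry overflows (initial).
  Ashby: +65 → 65 ≥ 30
  Brook: +80 → 80 ≥ 30
  Dunlea: +30 → 30 < 110
  Kelston: +25 → 25 < 60
Round 2 — Ashby, Brook overflow.
  Dunlea: +90 → 120 ≥ 110
  Marsh: +50 → 50 < 110
Round 3 — Dunlea overflows.
No further overflows.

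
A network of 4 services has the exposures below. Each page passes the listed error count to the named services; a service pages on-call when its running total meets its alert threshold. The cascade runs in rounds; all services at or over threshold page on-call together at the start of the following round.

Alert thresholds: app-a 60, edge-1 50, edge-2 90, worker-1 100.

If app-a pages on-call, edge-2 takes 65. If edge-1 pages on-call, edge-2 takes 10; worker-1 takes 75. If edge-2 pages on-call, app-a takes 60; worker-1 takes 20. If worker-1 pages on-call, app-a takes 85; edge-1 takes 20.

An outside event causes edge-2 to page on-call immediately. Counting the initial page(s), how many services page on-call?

2

Round 1 — edge-2 pages on-call (initial).
  app-a: +60 → 60 ≥ 60
  worker-1: +20 → 20 < 100
Round 2 — app-a pages on-call.
No further pages.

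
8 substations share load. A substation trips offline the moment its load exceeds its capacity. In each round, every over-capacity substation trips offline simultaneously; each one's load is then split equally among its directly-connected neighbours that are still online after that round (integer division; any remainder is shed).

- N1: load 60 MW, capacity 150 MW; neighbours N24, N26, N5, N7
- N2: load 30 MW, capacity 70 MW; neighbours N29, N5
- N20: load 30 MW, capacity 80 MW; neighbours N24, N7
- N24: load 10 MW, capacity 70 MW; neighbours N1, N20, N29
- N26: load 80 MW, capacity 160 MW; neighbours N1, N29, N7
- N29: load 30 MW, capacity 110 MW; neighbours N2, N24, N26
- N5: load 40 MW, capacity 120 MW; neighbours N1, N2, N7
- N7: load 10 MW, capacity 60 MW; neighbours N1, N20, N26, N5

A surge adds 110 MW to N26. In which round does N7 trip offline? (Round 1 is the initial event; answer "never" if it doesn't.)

2

Round 1 — N26 at 190 > 160. N26 trips offline.
  N26 sheds 190 MW to N1, N29, N7: 63 each (1 lost).
    N1: 60+63 = 123 ≤ 150
    N29: 30+63 = 93 ≤ 110
    N7: 10+63 = 73 > 60
Round 2 — N7 trips offline.
  N7 sheds 73 MW to N1, N20, N5: 24 each (1 lost).
    N1: 123+24 = 147 ≤ 150
    N20: 30+24 = 54 ≤ 80
    N5: 40+24 = 64 ≤ 120
No further trips.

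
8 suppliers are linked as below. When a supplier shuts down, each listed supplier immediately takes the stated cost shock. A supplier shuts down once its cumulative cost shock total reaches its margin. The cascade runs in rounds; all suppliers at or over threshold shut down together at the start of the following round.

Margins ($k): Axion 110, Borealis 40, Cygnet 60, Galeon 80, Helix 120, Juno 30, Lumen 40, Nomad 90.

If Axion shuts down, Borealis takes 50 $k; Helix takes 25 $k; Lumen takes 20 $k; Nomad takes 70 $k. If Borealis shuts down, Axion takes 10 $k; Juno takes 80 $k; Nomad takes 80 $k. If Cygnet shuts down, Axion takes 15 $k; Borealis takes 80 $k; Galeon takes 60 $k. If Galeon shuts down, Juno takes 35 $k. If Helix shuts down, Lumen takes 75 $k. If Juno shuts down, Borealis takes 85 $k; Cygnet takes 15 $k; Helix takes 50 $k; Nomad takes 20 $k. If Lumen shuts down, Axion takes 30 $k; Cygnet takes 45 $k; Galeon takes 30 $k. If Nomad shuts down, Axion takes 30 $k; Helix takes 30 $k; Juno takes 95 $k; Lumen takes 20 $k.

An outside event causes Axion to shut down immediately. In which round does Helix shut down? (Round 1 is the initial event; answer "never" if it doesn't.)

never

Round 1 — Axion shuts down (initial).
  Borealis: +50 → 50 ≥ 40
  Helix: +25 → 25 < 120
  Lumen: +20 → 20 < 40
  Nomad: +70 → 70 < 90
Round 2 — Borealis shuts down.
  Juno: +80 → 80 ≥ 30
  Nomad: +80 → 150 ≥ 90
Round 3 — Juno, Nomad shut down.
  Cygnet: +15 → 15 < 60
  Helix: +50+30 → 105 < 120
  Lumen: +20 → 40 ≥ 40
Round 4 — Lumen shuts down.
  Cygnet: +45 → 60 ≥ 60
  Galeon: +30 → 30 < 80
Round 5 — Cygnet shuts down.
  Galeon: +60 → 90 ≥ 80
Round 6 — Galeon shuts down.
No further shutdowns.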